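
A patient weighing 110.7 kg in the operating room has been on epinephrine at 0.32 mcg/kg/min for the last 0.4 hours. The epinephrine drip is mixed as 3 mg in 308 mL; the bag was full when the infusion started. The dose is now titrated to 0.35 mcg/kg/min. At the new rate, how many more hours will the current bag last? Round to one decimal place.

0.9 hours

Initial rate:
Dose = 0.32 mcg/kg/min × 110.7 kg = 35.424 mcg/min
35.424 mcg/min × 60 min/hr = 2125.44 mcg/hr
Concentration = 3 mg ÷ 308 mL = 0.00974026 mg/mL = 9.74026 mcg/mL
Rate = 2125.44 mcg/hr ÷ 9.74026 mcg/mL = 218.2118 mL/hr
Volume infused so far = 218.2118 mL/hr × 0.4 hr = 87.28474 mL
Volume remaining = 308 − 87.28474 = 220.7153 mL
New rate:
Dose = 0.35 mcg/kg/min × 110.7 kg = 38.745 mcg/min
38.745 mcg/min × 60 min/hr = 2324.7 mcg/hr
Rate = 2324.7 mcg/hr ÷ 9.74026 mcg/mL = 238.6692 mL/hr
Time remaining = 220.7153 mL ÷ 238.6692 mL/hr = 0.9247748 hr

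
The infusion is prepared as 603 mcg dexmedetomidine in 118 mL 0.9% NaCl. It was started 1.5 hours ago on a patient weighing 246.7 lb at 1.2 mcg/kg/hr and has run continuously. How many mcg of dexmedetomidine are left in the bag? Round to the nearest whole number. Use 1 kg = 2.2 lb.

Weight = 246.7 lb ÷ 2.2 lb/kg = 112.1364 kg
Dose = 1.2 mcg/kg/hr × 112.1364 kg = 134.5636 mcg/hr
Concentration = 603 mcg ÷ 118 mL = 5.110169 mcg/mL
Rate = 134.5636 mcg/hr ÷ 5.110169 mcg/mL = 26.33252 mL/hr
Volume infused = 26.33252 mL/hr × 1.5 hr = 39.49878 mL
Volume remaining = 118 − 39.49878 = 78.50122 mL
Drug remaining = 78.50122 mL × 5.110169 mcg/mL = 401.1545 mcg

401 mcg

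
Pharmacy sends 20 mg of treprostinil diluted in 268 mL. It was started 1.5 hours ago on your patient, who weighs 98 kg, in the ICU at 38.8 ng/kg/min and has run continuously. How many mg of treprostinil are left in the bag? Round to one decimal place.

19.7 mg

Dose = 38.8 ng/kg/min × 98 kg = 3802.4 ng/min
3802.4 ng/min × 60 min/hr = 228144 ng/hr
Concentration = 20 mg ÷ 268 mL = 0.07462687 mg/mL = 74626.87 ng/mL
Rate = 228144 ng/hr ÷ 74626.87 ng/mL = 3.05713 mL/hr
Volume infused = 3.05713 mL/hr × 1.5 hr = 4.585694 mL
Volume remaining = 268 − 4.585694 = 263.4143 mL
Drug remaining = 263.4143 mL × 74626.87 ng/mL = 19657784 ng = 19.65778 mg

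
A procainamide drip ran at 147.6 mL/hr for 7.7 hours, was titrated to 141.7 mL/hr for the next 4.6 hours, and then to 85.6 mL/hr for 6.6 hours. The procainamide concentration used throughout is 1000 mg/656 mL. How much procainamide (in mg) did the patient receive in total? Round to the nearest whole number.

3587 mg

Concentration = 1000 mg ÷ 656 mL = 1.52439 mg/mL
Stage 1: 147.6 mL/hr × 7.7 hr = 1136.52 mL → 1136.52 mL × 1.52439 mg/mL = 1732.5 mg
Stage 2: 141.7 mL/hr × 4.6 hr = 651.82 mL → 651.82 mL × 1.52439 mg/mL = 993.628 mg
Stage 3: 85.6 mL/hr × 6.6 hr = 564.96 mL → 564.96 mL × 1.52439 mg/mL = 861.2195 mg
Total = 1732.5 + 993.628 + 861.2195 = 3587.348 mg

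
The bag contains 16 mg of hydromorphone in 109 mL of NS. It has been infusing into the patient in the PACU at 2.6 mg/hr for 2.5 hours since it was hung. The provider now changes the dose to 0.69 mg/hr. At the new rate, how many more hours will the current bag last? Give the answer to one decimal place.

Initial rate:
Concentration = 16 mg ÷ 109 mL = 0.146789 mg/mL
Rate = 2.6 mg/hr ÷ 0.146789 mg/mL = 17.7125 mL/hr
Volume infused so far = 17.7125 mL/hr × 2.5 hr = 44.28125 mL
Volume remaining = 109 − 44.28125 = 64.71875 mL
New rate:
Rate = 0.69 mg/hr ÷ 0.146789 mg/mL = 4.700625 mL/hr
Time remaining = 64.71875 mL ÷ 4.700625 mL/hr = 13.76812 hr

13.8 hours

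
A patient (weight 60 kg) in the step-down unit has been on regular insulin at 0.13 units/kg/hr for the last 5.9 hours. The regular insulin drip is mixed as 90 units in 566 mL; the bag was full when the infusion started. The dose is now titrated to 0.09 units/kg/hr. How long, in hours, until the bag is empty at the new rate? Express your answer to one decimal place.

8.1 hours

Initial rate:
Dose = 0.13 units/kg/hr × 60 kg = 7.8 units/hr
Concentration = 90 units ÷ 566 mL = 0.1590106 units/mL
Rate = 7.8 units/hr ÷ 0.1590106 units/mL = 49.05333 mL/hr
Volume infused so far = 49.05333 mL/hr × 5.9 hr = 289.4147 mL
Volume remaining = 566 − 289.4147 = 276.5853 mL
New rate:
Dose = 0.09 units/kg/hr × 60 kg = 5.4 units/hr
Rate = 5.4 units/hr ÷ 0.1590106 units/mL = 33.96 mL/hr
Time remaining = 276.5853 mL ÷ 33.96 mL/hr = 8.144444 hr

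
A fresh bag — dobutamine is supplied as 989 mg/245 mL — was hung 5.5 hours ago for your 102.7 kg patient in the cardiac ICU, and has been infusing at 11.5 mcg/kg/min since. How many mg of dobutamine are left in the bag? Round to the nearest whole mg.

599 mg

Dose = 11.5 mcg/kg/min × 102.7 kg = 1181.05 mcg/min
1181.05 mcg/min × 60 min/hr = 70863 mcg/hr
Concentration = 989 mg ÷ 245 mL = 4.036735 mg/mL = 4036.735 mcg/mL
Rate = 70863 mcg/hr ÷ 4036.735 mcg/mL = 17.55453 mL/hr
Volume infused = 17.55453 mL/hr × 5.5 hr = 96.54994 mL
Volume remaining = 245 − 96.54994 = 148.4501 mL
Drug remaining = 148.4501 mL × 4036.735 mcg/mL = 599253.5 mcg = 599.2535 mg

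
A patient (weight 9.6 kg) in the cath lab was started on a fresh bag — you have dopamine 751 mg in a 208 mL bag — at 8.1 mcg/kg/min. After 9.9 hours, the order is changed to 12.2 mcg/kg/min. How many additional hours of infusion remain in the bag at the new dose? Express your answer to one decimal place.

Initial rate:
Dose = 8.1 mcg/kg/min × 9.6 kg = 77.76 mcg/min
77.76 mcg/min × 60 min/hr = 4665.6 mcg/hr
Concentration = 751 mg ÷ 208 mL = 3.610577 mg/mL = 3610.577 mcg/mL
Rate = 4665.6 mcg/hr ÷ 3610.577 mcg/mL = 1.292203 mL/hr
Volume infused so far = 1.292203 mL/hr × 9.9 hr = 12.79281 mL
Volume remaining = 208 − 12.79281 = 195.2072 mL
New rate:
Dose = 12.2 mcg/kg/min × 9.6 kg = 117.12 mcg/min
117.12 mcg/min × 60 min/hr = 7027.2 mcg/hr
Rate = 7027.2 mcg/hr ÷ 3610.577 mcg/mL = 1.946282 mL/hr
Time remaining = 195.2072 mL ÷ 1.946282 mL/hr = 100.2975 hr

100.3 hours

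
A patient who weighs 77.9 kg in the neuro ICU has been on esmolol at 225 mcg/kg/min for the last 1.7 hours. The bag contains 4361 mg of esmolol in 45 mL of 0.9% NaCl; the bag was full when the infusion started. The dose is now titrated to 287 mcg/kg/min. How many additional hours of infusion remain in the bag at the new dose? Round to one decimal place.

Initial rate:
Dose = 225 mcg/kg/min × 77.9 kg = 17527.5 mcg/min
17527.5 mcg/min × 60 min/hr = 1051650 mcg/hr
Concentration = 4361 mg ÷ 45 mL = 96.91111 mg/mL = 96911.11 mcg/mL
Rate = 1051650 mcg/hr ÷ 96911.11 mcg/mL = 10.8517 mL/hr
Volume infused so far = 10.8517 mL/hr × 1.7 hr = 18.44788 mL
Volume remaining = 45 − 18.44788 = 26.55212 mL
New rate:
Dose = 287 mcg/kg/min × 77.9 kg = 22357.3 mcg/min
22357.3 mcg/min × 60 min/hr = 1341438 mcg/hr
Rate = 1341438 mcg/hr ÷ 96911.11 mcg/mL = 13.84194 mL/hr
Time remaining = 26.55212 mL ÷ 13.84194 mL/hr = 1.918236 hr

1.9 hours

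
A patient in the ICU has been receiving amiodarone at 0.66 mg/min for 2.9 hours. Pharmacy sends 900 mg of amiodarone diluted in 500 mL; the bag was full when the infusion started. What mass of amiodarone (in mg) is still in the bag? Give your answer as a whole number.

0.66 mg/min × 60 min/hr = 39.6 mg/hr
Concentration = 900 mg ÷ 500 mL = 1.8 mg/mL
Rate = 39.6 mg/hr ÷ 1.8 mg/mL = 22 mL/hr
Volume infused = 22 mL/hr × 2.9 hr = 63.8 mL
Volume remaining = 500 − 63.8 = 436.2 mL
Drug remaining = 436.2 mL × 1.8 mg/mL = 785.16 mg

785 mg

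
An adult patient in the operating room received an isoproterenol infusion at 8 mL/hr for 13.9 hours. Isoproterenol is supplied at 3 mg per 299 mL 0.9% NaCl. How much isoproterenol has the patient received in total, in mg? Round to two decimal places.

Concentration = 3 mg ÷ 299 mL = 0.01003344 mg/mL = 10.03344 mcg/mL
Drug rate = 8 mL/hr × 10.03344 mcg/mL = 80.26756 mcg/hr
Total = 80.26756 mcg/hr × 13.9 hr = 1115.719 mcg = 1.115719 mg

1.12 mg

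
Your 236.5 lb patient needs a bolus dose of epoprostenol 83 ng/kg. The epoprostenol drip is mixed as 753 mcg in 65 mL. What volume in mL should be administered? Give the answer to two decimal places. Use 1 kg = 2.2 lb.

0.77 mL

Weight = 236.5 lb ÷ 2.2 lb/kg = 107.5 kg
Dose = 83 ng/kg × 107.5 kg = 8922.5 ng
Concentration = 753 mcg ÷ 65 mL = 11.58462 mcg/mL = 11584.62 ng/mL
Volume = 8922.5 ng ÷ 11584.62 ng/mL = 0.7702025 mL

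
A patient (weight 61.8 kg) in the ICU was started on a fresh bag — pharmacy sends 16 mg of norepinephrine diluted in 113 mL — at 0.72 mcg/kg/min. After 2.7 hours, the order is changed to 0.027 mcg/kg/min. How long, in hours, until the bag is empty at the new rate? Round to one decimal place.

Initial rate:
Dose = 0.72 mcg/kg/min × 61.8 kg = 44.496 mcg/min
44.496 mcg/min × 60 min/hr = 2669.76 mcg/hr
Concentration = 16 mg ÷ 113 mL = 0.1415929 mg/mL = 141.5929 mcg/mL
Rate = 2669.76 mcg/hr ÷ 141.5929 mcg/mL = 18.85518 mL/hr
Volume infused so far = 18.85518 mL/hr × 2.7 hr = 50.90899 mL
Volume remaining = 113 − 50.90899 = 62.09101 mL
New rate:
Dose = 0.027 mcg/kg/min × 61.8 kg = 1.6686 mcg/min
1.6686 mcg/min × 60 min/hr = 100.116 mcg/hr
Rate = 100.116 mcg/hr ÷ 141.5929 mcg/mL = 0.7070692 mL/hr
Time remaining = 62.09101 mL ÷ 0.7070692 mL/hr = 87.81462 hr

87.8 hours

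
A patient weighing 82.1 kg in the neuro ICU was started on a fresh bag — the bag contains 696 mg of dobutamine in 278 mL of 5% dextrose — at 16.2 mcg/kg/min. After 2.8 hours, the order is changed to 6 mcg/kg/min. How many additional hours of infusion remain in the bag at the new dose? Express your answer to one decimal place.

16.0 hours

Initial rate:
Dose = 16.2 mcg/kg/min × 82.1 kg = 1330.02 mcg/min
1330.02 mcg/min × 60 min/hr = 79801.2 mcg/hr
Concentration = 696 mg ÷ 278 mL = 2.503597 mg/mL = 2503.597 mcg/mL
Rate = 79801.2 mcg/hr ÷ 2503.597 mcg/mL = 31.87462 mL/hr
Volume infused so far = 31.87462 mL/hr × 2.8 hr = 89.24893 mL
Volume remaining = 278 − 89.24893 = 188.7511 mL
New rate:
Dose = 6 mcg/kg/min × 82.1 kg = 492.6 mcg/min
492.6 mcg/min × 60 min/hr = 29556 mcg/hr
Rate = 29556 mcg/hr ÷ 2503.597 mcg/mL = 11.80541 mL/hr
Time remaining = 188.7511 mL ÷ 11.80541 mL/hr = 15.98852 hr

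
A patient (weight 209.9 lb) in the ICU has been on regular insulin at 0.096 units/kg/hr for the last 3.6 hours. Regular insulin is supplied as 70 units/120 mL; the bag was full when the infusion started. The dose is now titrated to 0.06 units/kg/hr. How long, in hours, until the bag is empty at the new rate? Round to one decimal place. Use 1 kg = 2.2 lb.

6.5 hours

Initial rate:
Weight = 209.9 lb ÷ 2.2 lb/kg = 95.40909 kg
Dose = 0.096 units/kg/hr × 95.40909 kg = 9.159273 units/hr
Concentration = 70 units ÷ 120 mL = 0.5833333 units/mL
Rate = 9.159273 units/hr ÷ 0.5833333 units/mL = 15.70161 mL/hr
Volume infused so far = 15.70161 mL/hr × 3.6 hr = 56.5258 mL
Volume remaining = 120 − 56.5258 = 63.4742 mL
New rate:
Dose = 0.06 units/kg/hr × 95.40909 kg = 5.724545 units/hr
Rate = 5.724545 units/hr ÷ 0.5833333 units/mL = 9.813506 mL/hr
Time remaining = 63.4742 mL ÷ 9.813506 mL/hr = 6.468045 hr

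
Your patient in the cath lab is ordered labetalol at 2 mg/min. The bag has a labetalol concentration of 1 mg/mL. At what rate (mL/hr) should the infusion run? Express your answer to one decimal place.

120.0 mL/hr

2 mg/min × 60 min/hr = 120 mg/hr
Rate = 120 mg/hr ÷ 1 mg/mL = 120 mL/hr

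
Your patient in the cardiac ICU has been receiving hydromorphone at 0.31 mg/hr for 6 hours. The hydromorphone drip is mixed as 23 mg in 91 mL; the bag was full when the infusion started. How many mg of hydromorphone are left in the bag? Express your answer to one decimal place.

21.1 mg

Concentration = 23 mg ÷ 91 mL = 0.2527473 mg/mL
Rate = 0.31 mg/hr ÷ 0.2527473 mg/mL = 1.226522 mL/hr
Volume infused = 1.226522 mL/hr × 6 hr = 7.35913 mL
Volume remaining = 91 − 7.35913 = 83.64087 mL
Drug remaining = 83.64087 mL × 0.2527473 mg/mL = 21.14 mg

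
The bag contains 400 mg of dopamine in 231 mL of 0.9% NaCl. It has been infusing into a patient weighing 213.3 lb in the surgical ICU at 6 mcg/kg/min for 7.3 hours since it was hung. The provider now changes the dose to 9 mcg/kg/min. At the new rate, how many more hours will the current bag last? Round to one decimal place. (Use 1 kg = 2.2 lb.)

Initial rate:
Weight = 213.3 lb ÷ 2.2 lb/kg = 96.95455 kg
Dose = 6 mcg/kg/min × 96.95455 kg = 581.7273 mcg/min
581.7273 mcg/min × 60 min/hr = 34903.64 mcg/hr
Concentration = 400 mg ÷ 231 mL = 1.731602 mg/mL = 1731.602 mcg/mL
Rate = 34903.64 mcg/hr ÷ 1731.602 mcg/mL = 20.15685 mL/hr
Volume infused so far = 20.15685 mL/hr × 7.3 hr = 147.145 mL
Volume remaining = 231 − 147.145 = 83.85499 mL
New rate:
Dose = 9 mcg/kg/min × 96.95455 kg = 872.5909 mcg/min
872.5909 mcg/min × 60 min/hr = 52355.45 mcg/hr
Rate = 52355.45 mcg/hr ÷ 1731.602 mcg/mL = 30.23527 mL/hr
Time remaining = 83.85499 mL ÷ 30.23527 mL/hr = 2.773416 hr

2.8 hours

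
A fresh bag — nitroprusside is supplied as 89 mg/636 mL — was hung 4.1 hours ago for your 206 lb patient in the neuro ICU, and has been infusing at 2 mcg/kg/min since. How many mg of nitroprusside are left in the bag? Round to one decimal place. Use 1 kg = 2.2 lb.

Weight = 206 lb ÷ 2.2 lb/kg = 93.63636 kg
Dose = 2 mcg/kg/min × 93.63636 kg = 187.2727 mcg/min
187.2727 mcg/min × 60 min/hr = 11236.36 mcg/hr
Concentration = 89 mg ÷ 636 mL = 0.1399371 mg/mL = 139.9371 mcg/mL
Rate = 11236.36 mcg/hr ÷ 139.9371 mcg/mL = 80.29581 mL/hr
Volume infused = 80.29581 mL/hr × 4.1 hr = 329.2128 mL
Volume remaining = 636 − 329.2128 = 306.7872 mL
Drug remaining = 306.7872 mL × 139.9371 mcg/mL = 42930.91 mcg = 42.93091 mg

42.9 mg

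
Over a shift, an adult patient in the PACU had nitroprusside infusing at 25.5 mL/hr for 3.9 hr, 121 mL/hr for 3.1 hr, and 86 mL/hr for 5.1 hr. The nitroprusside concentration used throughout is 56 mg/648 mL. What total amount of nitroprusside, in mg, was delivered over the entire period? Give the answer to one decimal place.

Concentration = 56 mg ÷ 648 mL = 0.08641975 mg/mL
Stage 1: 25.5 mL/hr × 3.9 hr = 99.45 mL → 99.45 mL × 0.08641975 mg/mL = 8.594444 mg
Stage 2: 121 mL/hr × 3.1 hr = 375.1 mL → 375.1 mL × 0.08641975 mg/mL = 32.41605 mg
Stage 3: 86 mL/hr × 5.1 hr = 438.6 mL → 438.6 mL × 0.08641975 mg/mL = 37.9037 mg
Total = 8.594444 + 32.41605 + 37.9037 = 78.9142 mg

78.9 mg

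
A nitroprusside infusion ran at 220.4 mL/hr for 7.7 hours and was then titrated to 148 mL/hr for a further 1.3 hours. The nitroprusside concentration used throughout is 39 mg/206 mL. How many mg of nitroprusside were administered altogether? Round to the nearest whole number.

358 mg

Concentration = 39 mg ÷ 206 mL = 0.1893204 mg/mL
Stage 1: 220.4 mL/hr × 7.7 hr = 1697.08 mL → 1697.08 mL × 0.1893204 mg/mL = 321.2918 mg
Stage 2: 148 mL/hr × 1.3 hr = 192.4 mL → 192.4 mL × 0.1893204 mg/mL = 36.42524 mg
Total = 321.2918 + 36.42524 = 357.7171 mg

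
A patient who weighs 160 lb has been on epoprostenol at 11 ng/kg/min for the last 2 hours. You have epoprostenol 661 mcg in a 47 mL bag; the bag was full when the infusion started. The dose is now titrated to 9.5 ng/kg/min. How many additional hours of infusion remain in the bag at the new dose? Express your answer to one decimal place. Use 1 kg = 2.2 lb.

13.6 hours

Initial rate:
Weight = 160 lb ÷ 2.2 lb/kg = 72.72727 kg
Dose = 11 ng/kg/min × 72.72727 kg = 800 ng/min
800 ng/min × 60 min/hr = 48000 ng/hr
Concentration = 661 mcg ÷ 47 mL = 14.06383 mcg/mL = 14063.83 ng/mL
Rate = 48000 ng/hr ÷ 14063.83 ng/mL = 3.413011 mL/hr
Volume infused so far = 3.413011 mL/hr × 2 hr = 6.826021 mL
Volume remaining = 47 − 6.826021 = 40.17398 mL
New rate:
Dose = 9.5 ng/kg/min × 72.72727 kg = 690.9091 ng/min
690.9091 ng/min × 60 min/hr = 41454.55 ng/hr
Rate = 41454.55 ng/hr ÷ 14063.83 ng/mL = 2.9476 mL/hr
Time remaining = 40.17398 mL ÷ 2.9476 mL/hr = 13.62939 hr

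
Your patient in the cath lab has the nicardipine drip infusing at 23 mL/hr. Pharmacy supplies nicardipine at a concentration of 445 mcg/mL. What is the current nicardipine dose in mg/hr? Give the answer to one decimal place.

10.2 mg/hr

Concentration = 445 mcg/mL = 0.445 mg/mL
Drug rate = 23 mL/hr × 0.445 mg/mL = 10.235 mg/hr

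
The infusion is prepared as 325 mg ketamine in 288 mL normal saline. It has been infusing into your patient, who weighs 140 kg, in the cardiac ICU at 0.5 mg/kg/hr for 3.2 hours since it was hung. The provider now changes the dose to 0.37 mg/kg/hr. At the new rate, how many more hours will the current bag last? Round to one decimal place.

1.9 hours

Initial rate:
Dose = 0.5 mg/kg/hr × 140 kg = 70 mg/hr
Concentration = 325 mg ÷ 288 mL = 1.128472 mg/mL
Rate = 70 mg/hr ÷ 1.128472 mg/mL = 62.03077 mL/hr
Volume infused so far = 62.03077 mL/hr × 3.2 hr = 198.4985 mL
Volume remaining = 288 − 198.4985 = 89.50154 mL
New rate:
Dose = 0.37 mg/kg/hr × 140 kg = 51.8 mg/hr
Rate = 51.8 mg/hr ÷ 1.128472 mg/mL = 45.90277 mL/hr
Time remaining = 89.50154 mL ÷ 45.90277 mL/hr = 1.949807 hr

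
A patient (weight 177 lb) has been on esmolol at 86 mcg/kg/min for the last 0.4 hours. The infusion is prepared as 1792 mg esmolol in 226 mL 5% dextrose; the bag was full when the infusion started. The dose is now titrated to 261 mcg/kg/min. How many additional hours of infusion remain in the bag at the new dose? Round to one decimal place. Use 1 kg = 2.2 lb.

1.3 hours

Initial rate:
Weight = 177 lb ÷ 2.2 lb/kg = 80.45455 kg
Dose = 86 mcg/kg/min × 80.45455 kg = 6919.091 mcg/min
6919.091 mcg/min × 60 min/hr = 415145.5 mcg/hr
Concentration = 1792 mg ÷ 226 mL = 7.929204 mg/mL = 7929.204 mcg/mL
Rate = 415145.5 mcg/hr ÷ 7929.204 mcg/mL = 52.35651 mL/hr
Volume infused so far = 52.35651 mL/hr × 0.4 hr = 20.94261 mL
Volume remaining = 226 − 20.94261 = 205.0574 mL
New rate:
Dose = 261 mcg/kg/min × 80.45455 kg = 20998.64 mcg/min
20998.64 mcg/min × 60 min/hr = 1259918 mcg/hr
Rate = 1259918 mcg/hr ÷ 7929.204 mcg/mL = 158.8959 mL/hr
Time remaining = 205.0574 mL ÷ 158.8959 mL/hr = 1.290514 hr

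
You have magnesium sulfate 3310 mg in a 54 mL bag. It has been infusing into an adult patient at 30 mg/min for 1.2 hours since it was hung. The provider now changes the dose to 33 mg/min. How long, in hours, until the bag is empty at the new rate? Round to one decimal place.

0.6 hours

Initial rate:
30 mg/min × 60 min/hr = 1800 mg/hr
Concentration = 3310 mg ÷ 54 mL = 61.2963 mg/mL
Rate = 1800 mg/hr ÷ 61.2963 mg/mL = 29.36556 mL/hr
Volume infused so far = 29.36556 mL/hr × 1.2 hr = 35.23867 mL
Volume remaining = 54 − 35.23867 = 18.76133 mL
New rate:
33 mg/min × 60 min/hr = 1980 mg/hr
Rate = 1980 mg/hr ÷ 61.2963 mg/mL = 32.30211 mL/hr
Time remaining = 18.76133 mL ÷ 32.30211 mL/hr = 0.5808081 hr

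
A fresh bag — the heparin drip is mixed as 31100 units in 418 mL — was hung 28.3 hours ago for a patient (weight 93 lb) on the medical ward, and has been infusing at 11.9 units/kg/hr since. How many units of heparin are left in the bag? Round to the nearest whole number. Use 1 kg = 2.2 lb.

16864 units

Weight = 93 lb ÷ 2.2 lb/kg = 42.27273 kg
Dose = 11.9 units/kg/hr × 42.27273 kg = 503.0455 units/hr
Concentration = 31100 units ÷ 418 mL = 74.40191 units/mL
Rate = 503.0455 units/hr ÷ 74.40191 units/mL = 6.76119 mL/hr
Volume infused = 6.76119 mL/hr × 28.3 hr = 191.3417 mL
Volume remaining = 418 − 191.3417 = 226.6583 mL
Drug remaining = 226.6583 mL × 74.40191 units/mL = 16863.81 units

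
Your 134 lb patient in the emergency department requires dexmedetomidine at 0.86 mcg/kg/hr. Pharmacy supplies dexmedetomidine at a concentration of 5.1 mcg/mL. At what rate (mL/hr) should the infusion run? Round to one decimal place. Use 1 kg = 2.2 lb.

10.3 mL/hr

Weight = 134 lb ÷ 2.2 lb/kg = 60.90909 kg
Dose = 0.86 mcg/kg/hr × 60.90909 kg = 52.38182 mcg/hr
Rate = 52.38182 mcg/hr ÷ 5.1 mcg/mL = 10.27094 mL/hr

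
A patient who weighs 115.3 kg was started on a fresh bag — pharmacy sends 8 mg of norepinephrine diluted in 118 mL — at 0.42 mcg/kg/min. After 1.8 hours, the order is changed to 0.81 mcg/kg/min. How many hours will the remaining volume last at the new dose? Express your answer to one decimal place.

0.5 hours

Initial rate:
Dose = 0.42 mcg/kg/min × 115.3 kg = 48.426 mcg/min
48.426 mcg/min × 60 min/hr = 2905.56 mcg/hr
Concentration = 8 mg ÷ 118 mL = 0.06779661 mg/mL = 67.79661 mcg/mL
Rate = 2905.56 mcg/hr ÷ 67.79661 mcg/mL = 42.85701 mL/hr
Volume infused so far = 42.85701 mL/hr × 1.8 hr = 77.14262 mL
Volume remaining = 118 − 77.14262 = 40.85738 mL
New rate:
Dose = 0.81 mcg/kg/min × 115.3 kg = 93.393 mcg/min
93.393 mcg/min × 60 min/hr = 5603.58 mcg/hr
Rate = 5603.58 mcg/hr ÷ 67.79661 mcg/mL = 82.65281 mL/hr
Time remaining = 40.85738 mL ÷ 82.65281 mL/hr = 0.4943254 hr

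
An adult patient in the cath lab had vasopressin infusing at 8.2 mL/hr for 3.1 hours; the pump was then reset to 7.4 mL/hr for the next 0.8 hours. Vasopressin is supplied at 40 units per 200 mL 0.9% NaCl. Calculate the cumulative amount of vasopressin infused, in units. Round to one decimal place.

6.3 units

Concentration = 40 units ÷ 200 mL = 0.2 units/mL
Stage 1: 8.2 mL/hr × 3.1 hr = 25.42 mL → 25.42 mL × 0.2 units/mL = 5.084 units
Stage 2: 7.4 mL/hr × 0.8 hr = 5.92 mL → 5.92 mL × 0.2 units/mL = 1.184 units
Total = 5.084 + 1.184 = 6.268 units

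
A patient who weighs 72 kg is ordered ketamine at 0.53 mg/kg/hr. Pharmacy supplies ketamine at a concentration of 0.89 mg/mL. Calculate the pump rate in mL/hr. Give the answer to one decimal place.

Dose = 0.53 mg/kg/hr × 72 kg = 38.16 mg/hr
Rate = 38.16 mg/hr ÷ 0.89 mg/mL = 42.8764 mL/hr

42.9 mL/hr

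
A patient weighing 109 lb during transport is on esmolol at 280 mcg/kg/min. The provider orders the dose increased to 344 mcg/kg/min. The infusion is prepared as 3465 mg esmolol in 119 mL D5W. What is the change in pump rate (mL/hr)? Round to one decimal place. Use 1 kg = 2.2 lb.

6.5 mL/hr

At the current dose:
Weight = 109 lb ÷ 2.2 lb/kg = 49.54545 kg
Dose = 280 mcg/kg/min × 49.54545 kg = 13872.73 mcg/min
13872.73 mcg/min × 60 min/hr = 832363.6 mcg/hr
Concentration = 3465 mg ÷ 119 mL = 29.11765 mg/mL = 29117.65 mcg/mL
Rate = 832363.6 mcg/hr ÷ 29117.65 mcg/mL = 28.58623 mL/hr
At the new dose:
Dose = 344 mcg/kg/min × 49.54545 kg = 17043.64 mcg/min
17043.64 mcg/min × 60 min/hr = 1022618 mcg/hr
Rate = 1022618 mcg/hr ÷ 29117.65 mcg/mL = 35.12022 mL/hr
Change = 35.12022 − 28.58623 = 6.533994 mL/hr → 6.533994 mL/hr increase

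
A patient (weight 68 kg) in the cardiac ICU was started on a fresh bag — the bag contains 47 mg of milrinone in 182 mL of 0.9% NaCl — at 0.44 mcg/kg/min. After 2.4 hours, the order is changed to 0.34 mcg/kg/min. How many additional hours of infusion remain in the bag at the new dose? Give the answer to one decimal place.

30.8 hours

Initial rate:
Dose = 0.44 mcg/kg/min × 68 kg = 29.92 mcg/min
29.92 mcg/min × 60 min/hr = 1795.2 mcg/hr
Concentration = 47 mg ÷ 182 mL = 0.2582418 mg/mL = 258.2418 mcg/mL
Rate = 1795.2 mcg/hr ÷ 258.2418 mcg/mL = 6.951626 mL/hr
Volume infused so far = 6.951626 mL/hr × 2.4 hr = 16.6839 mL
Volume remaining = 182 − 16.6839 = 165.3161 mL
New rate:
Dose = 0.34 mcg/kg/min × 68 kg = 23.12 mcg/min
23.12 mcg/min × 60 min/hr = 1387.2 mcg/hr
Rate = 1387.2 mcg/hr ÷ 258.2418 mcg/mL = 5.371711 mL/hr
Time remaining = 165.3161 mL ÷ 5.371711 mL/hr = 30.77532 hr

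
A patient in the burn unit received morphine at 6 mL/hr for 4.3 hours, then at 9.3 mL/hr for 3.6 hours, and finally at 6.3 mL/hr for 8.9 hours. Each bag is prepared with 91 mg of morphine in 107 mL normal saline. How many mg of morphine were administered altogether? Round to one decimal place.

98.1 mg

Concentration = 91 mg ÷ 107 mL = 0.8504673 mg/mL
Stage 1: 6 mL/hr × 4.3 hr = 25.8 mL → 25.8 mL × 0.8504673 mg/mL = 21.94206 mg
Stage 2: 9.3 mL/hr × 3.6 hr = 33.48 mL → 33.48 mL × 0.8504673 mg/mL = 28.47364 mg
Stage 3: 6.3 mL/hr × 8.9 hr = 56.07 mL → 56.07 mL × 0.8504673 mg/mL = 47.6857 mg
Total = 21.94206 + 28.47364 + 47.6857 = 98.1014 mg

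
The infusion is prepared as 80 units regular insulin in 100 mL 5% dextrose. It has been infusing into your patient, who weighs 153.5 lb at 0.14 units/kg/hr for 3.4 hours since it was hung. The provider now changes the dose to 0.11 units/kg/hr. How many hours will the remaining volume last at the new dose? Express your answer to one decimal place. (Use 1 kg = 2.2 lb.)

6.1 hours

Initial rate:
Weight = 153.5 lb ÷ 2.2 lb/kg = 69.77273 kg
Dose = 0.14 units/kg/hr × 69.77273 kg = 9.768182 units/hr
Concentration = 80 units ÷ 100 mL = 0.8 units/mL
Rate = 9.768182 units/hr ÷ 0.8 units/mL = 12.21023 mL/hr
Volume infused so far = 12.21023 mL/hr × 3.4 hr = 41.51477 mL
Volume remaining = 100 − 41.51477 = 58.48523 mL
New rate:
Dose = 0.11 units/kg/hr × 69.77273 kg = 7.675 units/hr
Rate = 7.675 units/hr ÷ 0.8 units/mL = 9.59375 mL/hr
Time remaining = 58.48523 mL ÷ 9.59375 mL/hr = 6.09618 hr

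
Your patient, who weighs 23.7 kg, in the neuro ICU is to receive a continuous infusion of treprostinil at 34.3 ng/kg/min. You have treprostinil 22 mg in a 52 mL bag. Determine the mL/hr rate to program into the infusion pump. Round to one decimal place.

Dose = 34.3 ng/kg/min × 23.7 kg = 812.91 ng/min
812.91 ng/min × 60 min/hr = 48774.6 ng/hr
Concentration = 22 mg ÷ 52 mL = 0.4230769 mg/mL = 423076.9 ng/mL
Rate = 48774.6 ng/hr ÷ 423076.9 ng/mL = 0.1152854 mL/hr

0.1 mL/hr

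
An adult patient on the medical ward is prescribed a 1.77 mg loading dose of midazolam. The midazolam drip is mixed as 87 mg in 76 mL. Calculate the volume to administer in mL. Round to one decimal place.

1.5 mL

Concentration = 87 mg ÷ 76 mL = 1.144737 mg/mL
Volume = 1.77 mg ÷ 1.144737 mg/mL = 1.546207 mL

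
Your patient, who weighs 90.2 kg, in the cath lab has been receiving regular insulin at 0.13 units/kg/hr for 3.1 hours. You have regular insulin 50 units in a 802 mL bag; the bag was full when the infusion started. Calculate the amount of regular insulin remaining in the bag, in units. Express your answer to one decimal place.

13.6 units

Dose = 0.13 units/kg/hr × 90.2 kg = 11.726 units/hr
Concentration = 50 units ÷ 802 mL = 0.06234414 units/mL
Rate = 11.726 units/hr ÷ 0.06234414 units/mL = 188.085 mL/hr
Volume infused = 188.085 mL/hr × 3.1 hr = 583.0636 mL
Volume remaining = 802 − 583.0636 = 218.9364 mL
Drug remaining = 218.9364 mL × 0.06234414 units/mL = 13.6494 units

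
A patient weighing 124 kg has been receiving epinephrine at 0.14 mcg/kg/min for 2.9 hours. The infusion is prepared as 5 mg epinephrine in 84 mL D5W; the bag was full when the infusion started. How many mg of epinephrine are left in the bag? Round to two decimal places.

1.98 mg

Dose = 0.14 mcg/kg/min × 124 kg = 17.36 mcg/min
17.36 mcg/min × 60 min/hr = 1041.6 mcg/hr
Concentration = 5 mg ÷ 84 mL = 0.05952381 mg/mL = 59.52381 mcg/mL
Rate = 1041.6 mcg/hr ÷ 59.52381 mcg/mL = 17.49888 mL/hr
Volume infused = 17.49888 mL/hr × 2.9 hr = 50.74675 mL
Volume remaining = 84 − 50.74675 = 33.25325 mL
Drug remaining = 33.25325 mL × 59.52381 mcg/mL = 1979.36 mcg = 1.97936 mg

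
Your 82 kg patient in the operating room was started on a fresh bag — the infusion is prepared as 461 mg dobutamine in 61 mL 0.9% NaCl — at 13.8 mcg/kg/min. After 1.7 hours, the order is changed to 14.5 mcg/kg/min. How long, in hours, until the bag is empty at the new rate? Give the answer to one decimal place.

Initial rate:
Dose = 13.8 mcg/kg/min × 82 kg = 1131.6 mcg/min
1131.6 mcg/min × 60 min/hr = 67896 mcg/hr
Concentration = 461 mg ÷ 61 mL = 7.557377 mg/mL = 7557.377 mcg/mL
Rate = 67896 mcg/hr ÷ 7557.377 mcg/mL = 8.984069 mL/hr
Volume infused so far = 8.984069 mL/hr × 1.7 hr = 15.27292 mL
Volume remaining = 61 − 15.27292 = 45.72708 mL
New rate:
Dose = 14.5 mcg/kg/min × 82 kg = 1189 mcg/min
1189 mcg/min × 60 min/hr = 71340 mcg/hr
Rate = 71340 mcg/hr ÷ 7557.377 mcg/mL = 9.439783 mL/hr
Time remaining = 45.72708 mL ÷ 9.439783 mL/hr = 4.844082 hr

4.8 hours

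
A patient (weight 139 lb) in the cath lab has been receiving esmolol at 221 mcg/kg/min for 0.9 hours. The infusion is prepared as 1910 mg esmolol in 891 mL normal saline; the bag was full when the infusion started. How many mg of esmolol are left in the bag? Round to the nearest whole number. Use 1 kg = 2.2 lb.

Weight = 139 lb ÷ 2.2 lb/kg = 63.18182 kg
Dose = 221 mcg/kg/min × 63.18182 kg = 13963.18 mcg/min
13963.18 mcg/min × 60 min/hr = 837790.9 mcg/hr
Concentration = 1910 mg ÷ 891 mL = 2.143659 mg/mL = 2143.659 mcg/mL
Rate = 837790.9 mcg/hr ÷ 2143.659 mcg/mL = 390.8229 mL/hr
Volume infused = 390.8229 mL/hr × 0.9 hr = 351.7406 mL
Volume remaining = 891 − 351.7406 = 539.2594 mL
Drug remaining = 539.2594 mL × 2143.659 mcg/mL = 1155988 mcg = 1155.988 mg

1156 mg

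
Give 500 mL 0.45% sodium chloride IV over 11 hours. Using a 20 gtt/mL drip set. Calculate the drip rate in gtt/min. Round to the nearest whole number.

500 mL ÷ (11 hr × 60 = 660 min) = 0.7575758 mL/min
0.7575758 mL/min × 20 gtt/mL = 15.15152 gtt/min

15 gtt/min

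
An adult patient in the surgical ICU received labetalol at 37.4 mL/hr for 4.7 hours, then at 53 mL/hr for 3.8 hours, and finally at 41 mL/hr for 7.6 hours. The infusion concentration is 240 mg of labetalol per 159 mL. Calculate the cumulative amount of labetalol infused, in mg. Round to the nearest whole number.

Concentration = 240 mg ÷ 159 mL = 1.509434 mg/mL
Stage 1: 37.4 mL/hr × 4.7 hr = 175.78 mL → 175.78 mL × 1.509434 mg/mL = 265.3283 mg
Stage 2: 53 mL/hr × 3.8 hr = 201.4 mL → 201.4 mL × 1.509434 mg/mL = 304 mg
Stage 3: 41 mL/hr × 7.6 hr = 311.6 mL → 311.6 mL × 1.509434 mg/mL = 470.3396 mg
Total = 265.3283 + 304 + 470.3396 = 1039.668 mg

1040 mg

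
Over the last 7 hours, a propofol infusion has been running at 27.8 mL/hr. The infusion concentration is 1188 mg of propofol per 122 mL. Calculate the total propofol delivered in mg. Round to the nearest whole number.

Concentration = 1188 mg ÷ 122 mL = 9.737705 mg/mL = 9737.705 mcg/mL
Drug rate = 27.8 mL/hr × 9737.705 mcg/mL = 270708.2 mcg/hr
Total = 270708.2 mcg/hr × 7 hr = 1894957 mcg = 1894.957 mg

1895 mg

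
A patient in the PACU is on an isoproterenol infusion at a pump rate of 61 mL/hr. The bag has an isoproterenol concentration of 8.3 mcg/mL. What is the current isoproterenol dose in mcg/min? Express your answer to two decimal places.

8.44 mcg/min

Drug rate = 61 mL/hr × 8.3 mcg/mL = 506.3 mcg/hr
506.3 mcg/hr ÷ 60 min/hr = 8.438333 mcg/min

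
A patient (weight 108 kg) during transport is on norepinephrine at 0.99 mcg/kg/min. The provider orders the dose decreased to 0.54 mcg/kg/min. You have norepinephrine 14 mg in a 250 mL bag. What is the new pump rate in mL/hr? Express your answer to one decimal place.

Dose = 0.54 mcg/kg/min × 108 kg = 58.32 mcg/min
58.32 mcg/min × 60 min/hr = 3499.2 mcg/hr
Concentration = 14 mg ÷ 250 mL = 0.056 mg/mL = 56 mcg/mL
Rate = 3499.2 mcg/hr ÷ 56 mcg/mL = 62.48571 mL/hr

62.5 mL/hr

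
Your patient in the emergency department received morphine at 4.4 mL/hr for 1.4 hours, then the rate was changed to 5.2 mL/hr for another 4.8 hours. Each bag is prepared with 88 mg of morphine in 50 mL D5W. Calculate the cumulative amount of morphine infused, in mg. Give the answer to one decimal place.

Concentration = 88 mg ÷ 50 mL = 1.76 mg/mL
Stage 1: 4.4 mL/hr × 1.4 hr = 6.16 mL → 6.16 mL × 1.76 mg/mL = 10.8416 mg
Stage 2: 5.2 mL/hr × 4.8 hr = 24.96 mL → 24.96 mL × 1.76 mg/mL = 43.9296 mg
Total = 10.8416 + 43.9296 = 54.7712 mg

54.8 mg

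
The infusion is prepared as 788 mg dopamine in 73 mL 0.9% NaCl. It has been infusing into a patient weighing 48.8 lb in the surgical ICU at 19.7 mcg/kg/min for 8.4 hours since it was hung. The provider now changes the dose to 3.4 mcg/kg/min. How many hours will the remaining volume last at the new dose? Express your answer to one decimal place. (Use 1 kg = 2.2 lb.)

Initial rate:
Weight = 48.8 lb ÷ 2.2 lb/kg = 22.18182 kg
Dose = 19.7 mcg/kg/min × 22.18182 kg = 436.9818 mcg/min
436.9818 mcg/min × 60 min/hr = 26218.91 mcg/hr
Concentration = 788 mg ÷ 73 mL = 10.79452 mg/mL = 10794.52 mcg/mL
Rate = 26218.91 mcg/hr ÷ 10794.52 mcg/mL = 2.428909 mL/hr
Volume infused so far = 2.428909 mL/hr × 8.4 hr = 20.40284 mL
Volume remaining = 73 − 20.40284 = 52.59716 mL
New rate:
Dose = 3.4 mcg/kg/min × 22.18182 kg = 75.41818 mcg/min
75.41818 mcg/min × 60 min/hr = 4525.091 mcg/hr
Rate = 4525.091 mcg/hr ÷ 10794.52 mcg/mL = 0.4192026 mL/hr
Time remaining = 52.59716 mL ÷ 0.4192026 mL/hr = 125.4696 hr

125.5 hours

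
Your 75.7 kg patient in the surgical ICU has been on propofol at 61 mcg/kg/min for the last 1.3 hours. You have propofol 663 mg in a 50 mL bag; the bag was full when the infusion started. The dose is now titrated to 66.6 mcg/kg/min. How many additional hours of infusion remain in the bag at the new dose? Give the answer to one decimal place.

1.0 hours

Initial rate:
Dose = 61 mcg/kg/min × 75.7 kg = 4617.7 mcg/min
4617.7 mcg/min × 60 min/hr = 277062 mcg/hr
Concentration = 663 mg ÷ 50 mL = 13.26 mg/mL = 13260 mcg/mL
Rate = 277062 mcg/hr ÷ 13260 mcg/mL = 20.89457 mL/hr
Volume infused so far = 20.89457 mL/hr × 1.3 hr = 27.16294 mL
Volume remaining = 50 − 27.16294 = 22.83706 mL
New rate:
Dose = 66.6 mcg/kg/min × 75.7 kg = 5041.62 mcg/min
5041.62 mcg/min × 60 min/hr = 302497.2 mcg/hr
Rate = 302497.2 mcg/hr ÷ 13260 mcg/mL = 22.81276 mL/hr
Time remaining = 22.83706 mL ÷ 22.81276 mL/hr = 1.001065 hr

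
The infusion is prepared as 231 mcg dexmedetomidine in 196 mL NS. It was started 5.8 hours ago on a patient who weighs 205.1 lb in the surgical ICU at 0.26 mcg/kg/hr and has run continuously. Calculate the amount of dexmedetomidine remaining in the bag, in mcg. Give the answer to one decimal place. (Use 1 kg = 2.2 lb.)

Weight = 205.1 lb ÷ 2.2 lb/kg = 93.22727 kg
Dose = 0.26 mcg/kg/hr × 93.22727 kg = 24.23909 mcg/hr
Concentration = 231 mcg ÷ 196 mL = 1.178571 mcg/mL
Rate = 24.23909 mcg/hr ÷ 1.178571 mcg/mL = 20.5665 mL/hr
Volume infused = 20.5665 mL/hr × 5.8 hr = 119.2857 mL
Volume remaining = 196 − 119.2857 = 76.71429 mL
Drug remaining = 76.71429 mL × 1.178571 mcg/mL = 90.41327 mcg

90.4 mcg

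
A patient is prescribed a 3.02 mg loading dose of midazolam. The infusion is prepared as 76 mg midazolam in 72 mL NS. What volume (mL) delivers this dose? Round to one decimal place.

Concentration = 76 mg ÷ 72 mL = 1.055556 mg/mL
Volume = 3.02 mg ÷ 1.055556 mg/mL = 2.861053 mL

2.9 mL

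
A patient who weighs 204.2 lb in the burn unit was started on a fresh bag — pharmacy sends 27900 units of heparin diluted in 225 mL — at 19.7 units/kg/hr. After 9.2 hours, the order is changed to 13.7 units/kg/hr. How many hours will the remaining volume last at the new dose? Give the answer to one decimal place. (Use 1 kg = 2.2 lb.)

Initial rate:
Weight = 204.2 lb ÷ 2.2 lb/kg = 92.81818 kg
Dose = 19.7 units/kg/hr × 92.81818 kg = 1828.518 units/hr
Concentration = 27900 units ÷ 225 mL = 124 units/mL
Rate = 1828.518 units/hr ÷ 124 units/mL = 14.74611 mL/hr
Volume infused so far = 14.74611 mL/hr × 9.2 hr = 135.6643 mL
Volume remaining = 225 − 135.6643 = 89.33575 mL
New rate:
Dose = 13.7 units/kg/hr × 92.81818 kg = 1271.609 units/hr
Rate = 1271.609 units/hr ÷ 124 units/mL = 10.25491 mL/hr
Time remaining = 89.33575 mL ÷ 10.25491 mL/hr = 8.711508 hr

8.7 hours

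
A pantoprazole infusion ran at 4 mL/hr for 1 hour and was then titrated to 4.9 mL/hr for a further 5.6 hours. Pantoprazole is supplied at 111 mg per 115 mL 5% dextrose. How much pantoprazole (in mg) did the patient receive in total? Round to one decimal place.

30.3 mg

Concentration = 111 mg ÷ 115 mL = 0.9652174 mg/mL
Stage 1: 4 mL/hr × 1 hr = 4 mL → 4 mL × 0.9652174 mg/mL = 3.86087 mg
Stage 2: 4.9 mL/hr × 5.6 hr = 27.44 mL → 27.44 mL × 0.9652174 mg/mL = 26.48557 mg
Total = 3.86087 + 26.48557 = 30.34643 mg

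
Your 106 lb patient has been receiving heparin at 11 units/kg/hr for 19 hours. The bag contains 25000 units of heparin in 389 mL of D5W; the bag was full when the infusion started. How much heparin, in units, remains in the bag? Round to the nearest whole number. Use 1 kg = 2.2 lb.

Weight = 106 lb ÷ 2.2 lb/kg = 48.18182 kg
Dose = 11 units/kg/hr × 48.18182 kg = 530 units/hr
Concentration = 25000 units ÷ 389 mL = 64.26735 units/mL
Rate = 530 units/hr ÷ 64.26735 units/mL = 8.2468 mL/hr
Volume infused = 8.2468 mL/hr × 19 hr = 156.6892 mL
Volume remaining = 389 − 156.6892 = 232.3108 mL
Drug remaining = 232.3108 mL × 64.26735 units/mL = 14930 units

14930 units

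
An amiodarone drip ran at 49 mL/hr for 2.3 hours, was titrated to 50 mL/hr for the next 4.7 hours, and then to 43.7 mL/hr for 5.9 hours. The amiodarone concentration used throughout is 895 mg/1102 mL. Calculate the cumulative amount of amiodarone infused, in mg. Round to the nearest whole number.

492 mg

Concentration = 895 mg ÷ 1102 mL = 0.8121597 mg/mL
Stage 1: 49 mL/hr × 2.3 hr = 112.7 mL → 112.7 mL × 0.8121597 mg/mL = 91.5304 mg
Stage 2: 50 mL/hr × 4.7 hr = 235 mL → 235 mL × 0.8121597 mg/mL = 190.8575 mg
Stage 3: 43.7 mL/hr × 5.9 hr = 257.83 mL → 257.83 mL × 0.8121597 mg/mL = 209.3991 mg
Total = 91.5304 + 190.8575 + 209.3991 = 491.7871 mg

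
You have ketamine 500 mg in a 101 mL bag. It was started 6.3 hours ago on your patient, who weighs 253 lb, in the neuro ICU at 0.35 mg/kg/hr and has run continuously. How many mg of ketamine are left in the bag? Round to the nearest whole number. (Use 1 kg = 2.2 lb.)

Weight = 253 lb ÷ 2.2 lb/kg = 115 kg
Dose = 0.35 mg/kg/hr × 115 kg = 40.25 mg/hr
Concentration = 500 mg ÷ 101 mL = 4.950495 mg/mL
Rate = 40.25 mg/hr ÷ 4.950495 mg/mL = 8.1305 mL/hr
Volume infused = 8.1305 mL/hr × 6.3 hr = 51.22215 mL
Volume remaining = 101 − 51.22215 = 49.77785 mL
Drug remaining = 49.77785 mL × 4.950495 mg/mL = 246.425 mg

246 mg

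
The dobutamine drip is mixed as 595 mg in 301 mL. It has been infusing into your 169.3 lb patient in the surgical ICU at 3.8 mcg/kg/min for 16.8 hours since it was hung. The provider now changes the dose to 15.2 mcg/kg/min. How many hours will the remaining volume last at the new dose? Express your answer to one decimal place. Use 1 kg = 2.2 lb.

4.3 hours

Initial rate:
Weight = 169.3 lb ÷ 2.2 lb/kg = 76.95455 kg
Dose = 3.8 mcg/kg/min × 76.95455 kg = 292.4273 mcg/min
292.4273 mcg/min × 60 min/hr = 17545.64 mcg/hr
Concentration = 595 mg ÷ 301 mL = 1.976744 mg/mL = 1976.744 mcg/mL
Rate = 17545.64 mcg/hr ÷ 1976.744 mcg/mL = 8.876028 mL/hr
Volume infused so far = 8.876028 mL/hr × 16.8 hr = 149.1173 mL
Volume remaining = 301 − 149.1173 = 151.8827 mL
New rate:
Dose = 15.2 mcg/kg/min × 76.95455 kg = 1169.709 mcg/min
1169.709 mcg/min × 60 min/hr = 70182.55 mcg/hr
Rate = 70182.55 mcg/hr ÷ 1976.744 mcg/mL = 35.50411 mL/hr
Time remaining = 151.8827 mL ÷ 35.50411 mL/hr = 4.277891 hr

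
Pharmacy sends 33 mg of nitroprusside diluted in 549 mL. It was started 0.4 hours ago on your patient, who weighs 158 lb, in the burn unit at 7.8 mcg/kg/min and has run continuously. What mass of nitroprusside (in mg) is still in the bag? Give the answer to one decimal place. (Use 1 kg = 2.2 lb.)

19.6 mg

Weight = 158 lb ÷ 2.2 lb/kg = 71.81818 kg
Dose = 7.8 mcg/kg/min × 71.81818 kg = 560.1818 mcg/min
560.1818 mcg/min × 60 min/hr = 33610.91 mcg/hr
Concentration = 33 mg ÷ 549 mL = 0.06010929 mg/mL = 60.10929 mcg/mL
Rate = 33610.91 mcg/hr ÷ 60.10929 mcg/mL = 559.1633 mL/hr
Volume infused = 559.1633 mL/hr × 0.4 hr = 223.6653 mL
Volume remaining = 549 − 223.6653 = 325.3347 mL
Drug remaining = 325.3347 mL × 60.10929 mcg/mL = 19555.64 mcg = 19.55564 mg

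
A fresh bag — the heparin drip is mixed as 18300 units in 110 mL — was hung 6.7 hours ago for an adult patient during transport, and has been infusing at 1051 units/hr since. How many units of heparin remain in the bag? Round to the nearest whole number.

11258 units

Concentration = 18300 units ÷ 110 mL = 166.3636 units/mL
Rate = 1051 units/hr ÷ 166.3636 units/mL = 6.317486 mL/hr
Volume infused = 6.317486 mL/hr × 6.7 hr = 42.32716 mL
Volume remaining = 110 − 42.32716 = 67.67284 mL
Drug remaining = 67.67284 mL × 166.3636 units/mL = 11258.3 units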